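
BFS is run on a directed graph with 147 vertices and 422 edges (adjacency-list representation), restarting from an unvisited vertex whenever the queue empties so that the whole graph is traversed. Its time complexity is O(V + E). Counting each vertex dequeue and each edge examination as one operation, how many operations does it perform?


A full BFS traversal dequeues each vertex exactly once and examines each directed edge exactly once.
V = 147 (vertex processing cost)
E = 422 (edge examination cost)
Total operations proportional to V + E = 147 + 422 = 569


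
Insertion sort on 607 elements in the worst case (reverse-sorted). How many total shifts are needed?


In the worst case (reverse-sorted), each element shifts past all previous:
  Element 1: 1 shifts
  Element 2: 2 shifts
  Element 3: 3 shifts
  Element 4: 4 shifts
  Element 5: 5 shifts
  ...
  Element 606: 606 shifts
Total = 1 + 2 + ... + 606
= 607*(607-1)/2 = 183921


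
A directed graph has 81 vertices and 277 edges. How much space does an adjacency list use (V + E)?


Adjacency list: one list head per vertex + one entry per edge
Vertex heads: 81
Edge entries: 277
Total = 81 + 277 = 358


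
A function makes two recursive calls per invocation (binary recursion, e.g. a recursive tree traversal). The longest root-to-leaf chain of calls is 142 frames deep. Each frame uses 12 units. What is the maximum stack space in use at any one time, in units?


Binary recursion: the two calls run one after the other, so only one root-to-leaf chain of frames is on the stack at a time.
Maximum depth (longest chain) = 142 frames
Each frame = 12 units
Max stack space = 142 * 12 = 1704


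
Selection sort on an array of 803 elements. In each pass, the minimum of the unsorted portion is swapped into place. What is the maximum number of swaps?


Selection sort performs one swap per pass:
  Pass 1: find min in positions 0 to 802, swap with position 0
  Pass 2: find min in positions 1 to 802, swap with position 1
  Pass 3: find min in positions 2 to 802, swap with position 2
  Pass 4: find min in positions 3 to 802, swap with position 3
  Pass 5: find min in positions 4 to 802, swap with position 4
  ... (797 more passes)
Total passes (and swaps) = n - 1 = 803 - 1 = 802


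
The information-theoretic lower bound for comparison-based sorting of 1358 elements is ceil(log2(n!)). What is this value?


A binary decision tree of height h has at most 2^h leaves and needs at least n! of them, so h >= ceil(log2(n!)).
1358! is far too large to multiply out, so use Stirling's series:
  ln(n!) ~ n ln n - n + (1/2) ln(2 pi n) + 1/(12n)  (error below 1/(360 n^3), negligible here)
  ln(1358) = 7.2137683
  n ln n = 1358 * 7.2137683 = 9796.2974
  (1/2) ln(2 pi * 1358) = (1/2) ln(8532.5656) = 4.5258
  1/(12*1358) = 0.0001
  ln(1358!) ~ 9796.2974 - 1358 + 4.5258 + 0.0001 = 8442.8233
Convert to base 2: log2(1358!) = 8442.8233 / ln 2 = 8442.8233 / 0.69314718 = 12180.4193
ceil(12180.4193) = 12181


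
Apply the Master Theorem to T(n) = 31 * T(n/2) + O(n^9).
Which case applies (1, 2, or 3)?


The Master Theorem: T(n) = a*T(n/b) + O(n^c)
  a = 31, b = 2, c = 9
log_b(a) = log_2(31) ~ 4.954
Compare b^c with a: 2^9 = 512 > 31, so c > log_b(a).
Since c > log_b(a), Case 3 applies.
T(n) = O(n^9)
Master Theorem case = 3


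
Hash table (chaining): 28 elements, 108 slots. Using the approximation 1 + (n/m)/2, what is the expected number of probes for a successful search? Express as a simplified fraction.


Computing expected probes:
alpha = 28/108
= 1 + alpha/2
= 1 + 28/(2*108)
= (2*108 + 28) / (2*108)
= 244/216 = 61/54


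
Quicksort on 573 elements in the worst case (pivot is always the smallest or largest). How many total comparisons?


In the worst case, each partition step picks the worst pivot:
  Partition 1: 572 comparisons (n-1 elements to compare)
  Partition 2: 571 comparisons
  Partition 3: 570 comparisons
  Partition 4: 569 comparisons
  Partition 5: 568 comparisons
  ...
  Last partition: 0 comparisons
Total = (n-1) + (n-2) + ... + 1 + 0 = n*(n-1)/2
= 573*572/2 = 163878


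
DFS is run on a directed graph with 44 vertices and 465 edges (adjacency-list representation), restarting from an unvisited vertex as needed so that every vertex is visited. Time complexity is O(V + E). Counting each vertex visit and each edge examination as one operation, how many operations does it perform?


A full DFS traversal processes each vertex exactly once (push/pop on stack).
Each directed edge is examined once.
V = 44, E = 465
V + E = 509


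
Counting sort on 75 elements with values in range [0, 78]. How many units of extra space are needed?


Output array size: 75 (to store sorted result)
Count array size: 79 (one slot per possible value, range 0 to 78)
Total extra space = 75 + 79 = 154


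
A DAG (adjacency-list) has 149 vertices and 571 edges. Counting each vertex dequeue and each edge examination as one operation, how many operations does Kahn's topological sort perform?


V = 149 (vertex processing)
E = 571 (edge processing)
V + E = 149 + 571 = 720


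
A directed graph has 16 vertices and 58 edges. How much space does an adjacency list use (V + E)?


Adjacency list: one list head per vertex + one entry per edge
Vertex heads: 16
Edge entries: 58
Total = 16 + 58 = 74


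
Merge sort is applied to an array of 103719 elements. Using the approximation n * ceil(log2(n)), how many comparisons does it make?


Merge sort divides the array into halves recursively.
Number of levels = ceil(log2(103719)) = 17
At each level, approximately n = 103719 comparisons are needed for merging.
Total comparisons ~ n * ceil(log2(n)) = 103719 * 17 = 1763223


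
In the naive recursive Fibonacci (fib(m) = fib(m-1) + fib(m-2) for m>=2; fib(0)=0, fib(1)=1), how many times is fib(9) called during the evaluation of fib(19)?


Let N(m) = number of times fib(m) is called while evaluating fib(19).
N(19) = 1 (the initial call).
N(18) = 1 (only fib(19) calls it).
For 1 <= m <= 17: fib(m) is called by fib(m+1) and fib(m+2), so
  N(m) = N(m+1) + N(m+2).
fib(0) is called only by fib(2), so N(0) = N(2).
Walk down from m=19:
  N(19)=1, N(18)=1, N(17)=2, N(16)=3, N(15)=5, N(14)=8, N(13)=13, N(12)=21, N(11)=34, N(10)=55, N(9)=89
N(9) = 89


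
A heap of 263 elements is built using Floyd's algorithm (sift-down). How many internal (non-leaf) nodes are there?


Leaf nodes occupy roughly half the array.
Sift-down is called for each internal node, starting from the last one.
Internal nodes = floor(n/2) = floor(263/2) = 131


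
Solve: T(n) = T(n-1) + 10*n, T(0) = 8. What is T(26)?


Expanding the recurrence:
T(26) = T(25) + 10*26
       = T(24) + 10*25 + 10*26
       ...
       = T(0) + 10*(1 + 2 + ... + 26)
       = 8 + 10 * 26*27/2
       = 8 + 10 * 351
       = 8 + 3510 = 3518


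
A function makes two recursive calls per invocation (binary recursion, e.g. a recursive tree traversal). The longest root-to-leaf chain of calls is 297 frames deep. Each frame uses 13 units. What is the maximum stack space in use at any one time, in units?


Binary recursion: the two calls run one after the other, so only one root-to-leaf chain of frames is on the stack at a time.
Maximum depth (longest chain) = 297 frames
Each frame = 13 units
Max stack space = 297 * 13 = 3861


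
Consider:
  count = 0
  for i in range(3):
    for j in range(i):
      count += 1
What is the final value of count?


For each i, the inner loop runs i times:
  i=0: inner runs 0 times
  i=1: inner runs 1 time
  i=2: inner runs 2 times
Total = 0 + 1 + 2 + ... + 2 = 3*(3-1)/2 = 3


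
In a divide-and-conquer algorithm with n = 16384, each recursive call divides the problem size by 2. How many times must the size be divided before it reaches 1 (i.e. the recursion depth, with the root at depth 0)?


Number of divisions = log_2(16384)
Sizes: 16384 -> 8192 -> 4096 -> 2048 -> 1024 -> 512 -> 256 -> 128 -> 64 -> 32 -> 16 -> 8 -> 4 -> 2 -> 1 (14 divisions)
Recursion depth = 14


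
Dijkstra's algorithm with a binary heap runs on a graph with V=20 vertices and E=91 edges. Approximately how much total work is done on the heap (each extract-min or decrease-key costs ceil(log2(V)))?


Dijkstra with a binary heap: each vertex is extracted once, each edge may relax once.
Each heap operation costs O(log V).
V + E = 20 + 91 = 111
ceil(log2(20)) = 5 (since 2^4 = 16 < 20 <= 32 = 2^5)
Total heap work = (V+E) * ceil(log2(V)) = 111 * 5 = 555


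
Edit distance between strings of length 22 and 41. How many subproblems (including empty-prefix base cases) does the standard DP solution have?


The table includes base cases (empty prefixes).
Rows: (m+1) = 23
Columns: (n+1) = 42
Total = 23 * 42 = 966


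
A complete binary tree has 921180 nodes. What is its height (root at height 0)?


In a complete binary tree, level k holds nodes 2^k .. 2^(k+1)-1 (1-indexed).
Height = floor(log2(n)) = floor(log2(921180)) = 19
Check: 2^19 = 524288 <= 921180 < 1048576 = 2^20


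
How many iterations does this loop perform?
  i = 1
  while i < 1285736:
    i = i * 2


The loop variable doubles each iteration:
i = 1 -> 2 -> 4 -> 8 -> 16 -> 32 -> 64 -> 128 -> 256 -> 512 -> 1024 -> 2048 -> 4096 -> 8192 -> 16384 -> 32768 -> 65536 -> 131072 -> 262144 -> 524288 -> 1048576 -> 2097152 (stop, 2097152 >= 1285736)
Number of doublings = ceil(log2(1285736)) = 21


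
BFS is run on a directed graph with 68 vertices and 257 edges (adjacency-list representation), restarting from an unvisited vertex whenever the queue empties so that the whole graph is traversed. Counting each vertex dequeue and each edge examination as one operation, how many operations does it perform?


A full BFS traversal dequeues each vertex exactly once and examines each directed edge exactly once.
V = 68 (vertex processing cost)
E = 257 (edge examination cost)
Total operations proportional to V + E = 68 + 257 = 325


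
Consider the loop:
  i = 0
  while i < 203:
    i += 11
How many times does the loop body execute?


Starting at i = 0, each iteration adds 11.
Iterations until i >= 203:
  Iteration 1: i = 0 -> i = 11
  Iteration 2: i = 11 -> i = 22
  Iteration 3: i = 22 -> i = 33
  Iteration 4: i = 33 -> i = 44
  Iteration 5: i = 44 -> i = 55
  Iteration 6: i = 55 -> i = 66
  Iteration 7: i = 66 -> i = 77
  Iteration 8: i = 77 -> i = 88
  ... continuing ...
Total iterations = ceil(203/11) = 19


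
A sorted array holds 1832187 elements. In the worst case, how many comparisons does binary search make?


Halving sequence: 1832187 -> 916093 -> 458046 -> 229023 -> 114511 -> 57255 -> 28627 -> 14313 -> 7156 -> 3578 -> 1789 -> 894 -> 447 -> 223 -> 111 -> 55 -> 27 -> 13 -> 6 -> 3 -> 1
Number of halvings = 20
Max comparisons = 20 + 1 = 21


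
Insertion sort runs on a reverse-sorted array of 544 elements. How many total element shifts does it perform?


Sum of shifts = 1 + 2 + 3 + ... + 543
= 544 * 543 / 2
= 295392 / 2
= 147696


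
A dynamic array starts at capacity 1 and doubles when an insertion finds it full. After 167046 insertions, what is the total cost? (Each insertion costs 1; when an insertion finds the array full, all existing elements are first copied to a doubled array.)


Insertion cost: 167046 (one per element)
Resizes occur just before inserting elements 2, 3, 5, 9, ...
Elements copied at each resize: 1 + 2 + 4 + 8 + 16 + 32 + 64 + 128 + 256 + 512 + 1024 + 2048 + 4096 + 8192 + 16384 + 32768 + 65536 + 131072
Sum of copies = 262143 (geometric series: 2^k - 1)
Total = 167046 + 262143 = 429189


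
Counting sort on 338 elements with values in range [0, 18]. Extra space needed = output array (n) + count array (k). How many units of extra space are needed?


Output array size: 338 (to store sorted result)
Count array size: 19 (one slot per possible value, range 0 to 18)
Total extra space = 338 + 19 = 357


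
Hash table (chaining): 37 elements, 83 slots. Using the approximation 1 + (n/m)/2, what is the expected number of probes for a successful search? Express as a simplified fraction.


Computing expected probes:
alpha = 37/83
= 1 + alpha/2
= 1 + 37/(2*83)
= (2*83 + 37) / (2*83)
= 203/166


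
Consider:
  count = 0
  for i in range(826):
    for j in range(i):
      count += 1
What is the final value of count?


For each i, the inner loop runs i times:
  i=0: inner runs 0 times
  i=1: inner runs 1 time
  i=2: inner runs 2 times
  i=3: inner runs 3 times
  i=4: inner runs 4 times
  i=5: inner runs 5 times
  i=6: inner runs 6 times
  i=7: inner runs 7 times
  ...
Total = 0 + 1 + 2 + ... + 825 = 826*(826-1)/2 = 340725


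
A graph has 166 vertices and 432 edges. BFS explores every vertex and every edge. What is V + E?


A full BFS traversal dequeues each vertex once and examines each edge once.
Vertex visits: 166
Edge visits: 432
V + E = 166 + 432 = 598


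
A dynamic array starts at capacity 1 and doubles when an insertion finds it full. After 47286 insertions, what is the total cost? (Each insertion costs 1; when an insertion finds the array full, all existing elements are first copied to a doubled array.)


Insertion cost: 47286 (one per element)
Resizes occur just before inserting elements 2, 3, 5, 9, ...
Elements copied at each resize: 1 + 2 + 4 + 8 + 16 + 32 + 64 + 128 + 256 + 512 + 1024 + 2048 + 4096 + 8192 + 16384 + 32768
Sum of copies = 65535 (geometric series: 2^k - 1)
Total = 47286 + 65535 = 112821


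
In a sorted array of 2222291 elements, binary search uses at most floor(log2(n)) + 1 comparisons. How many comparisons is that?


Halving sequence: 2222291 -> 1111145 -> 555572 -> 277786 -> 138893 -> 69446 -> 34723 -> 17361 -> 8680 -> 4340 -> 2170 -> 1085 -> 542 -> 271 -> 135 -> 67 -> 33 -> 16 -> 8 -> 4 -> 2 -> 1
Number of halvings = 21
Max comparisons = 21 + 1 = 22


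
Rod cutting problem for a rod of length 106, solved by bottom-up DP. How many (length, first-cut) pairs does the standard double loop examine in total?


For each subproblem length i = 1..106, the inner loop considers i possible first cuts.
Total = 1 + 2 + ... + 106
= 106*(106+1)/2
= 106*107/2 = 5671


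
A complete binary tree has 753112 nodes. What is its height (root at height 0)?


In a complete binary tree, level k holds nodes 2^k .. 2^(k+1)-1 (1-indexed).
Height = floor(log2(n)) = floor(log2(753112)) = 19
Check: 2^19 = 524288 <= 753112 < 1048576 = 2^20


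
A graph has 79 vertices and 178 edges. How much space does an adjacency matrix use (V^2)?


Adjacency matrix: V x V grid of entries
Space = V^2 = 79^2 = 79 * 79 = 6241


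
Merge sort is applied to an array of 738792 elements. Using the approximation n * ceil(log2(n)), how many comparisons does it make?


Merge sort divides the array into halves recursively.
Number of levels = ceil(log2(738792)) = 20
At each level, approximately n = 738792 comparisons are needed for merging.
Total comparisons ~ n * ceil(log2(n)) = 738792 * 20 = 14775840


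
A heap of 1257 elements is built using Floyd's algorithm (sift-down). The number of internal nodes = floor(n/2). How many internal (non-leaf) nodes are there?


Leaf nodes occupy roughly half the array.
Sift-down is called for each internal node, starting from the last one.
Internal nodes = floor(n/2) = floor(1257/2) = 628


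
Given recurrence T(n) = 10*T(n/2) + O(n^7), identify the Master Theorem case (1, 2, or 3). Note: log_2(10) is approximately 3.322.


Master Theorem parameters: a=10, b=2, c=7
log_b(a) = 3.322
Compare b^c with a: 2^7 = 128 > 10, so c > log_b(a).
Comparing c=7 vs log_b(a)=3.322:
7 > 3.322 => Case 3
Result: T(n) = O(n^7)
Master Theorem case = 3


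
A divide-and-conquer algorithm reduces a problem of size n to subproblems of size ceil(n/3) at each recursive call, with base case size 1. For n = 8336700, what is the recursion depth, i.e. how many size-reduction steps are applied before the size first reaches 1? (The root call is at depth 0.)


Each step divides the size by 3 (rounding up); after k steps the size is ceil(n/3^k), which equals 1 exactly when 3^k >= n.
So the depth is the smallest k with 3^k >= 8336700, i.e. ceil(log_3(8336700)).
3^14 = 4782969 < 8336700 <= 14348907 = 3^15
Recursion depth = 15


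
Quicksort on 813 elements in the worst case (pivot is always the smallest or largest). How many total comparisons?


In the worst case, each partition step picks the worst pivot:
  Partition 1: 812 comparisons (n-1 elements to compare)
  Partition 2: 811 comparisons
  Partition 3: 810 comparisons
  Partition 4: 809 comparisons
  Partition 5: 808 comparisons
  ...
  Last partition: 0 comparisons
Total = (n-1) + (n-2) + ... + 1 + 0 = n*(n-1)/2
= 813*812/2 = 330078


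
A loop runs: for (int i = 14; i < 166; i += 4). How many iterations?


Loop starts at i = 14, increments by 4, stops when i >= 166.
Number of iterations = ceil((166 - 14) / 4)
= ceil(152 / 4)
= 38


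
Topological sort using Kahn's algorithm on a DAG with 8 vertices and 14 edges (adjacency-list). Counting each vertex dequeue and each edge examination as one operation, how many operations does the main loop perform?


Kahn's algorithm:
  1. Compute in-degrees: O(V + E)
  2. Process queue: each vertex dequeued once (O(V))
     each edge examined once (O(E))
Total = V + E = 8 + 14 = 22


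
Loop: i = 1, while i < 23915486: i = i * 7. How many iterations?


i multiplies by 7 each step:
i = 1 -> 7 -> 49 -> 343 -> 2401 -> 16807 -> 117649 -> 823543 -> 5764801 -> 40353607 (stop)
Iterations = ceil(log_7(23915486)) = 9


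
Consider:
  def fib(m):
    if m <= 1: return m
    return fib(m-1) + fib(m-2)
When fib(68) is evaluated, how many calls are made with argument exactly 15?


Let N(m) = number of times fib(m) is called while evaluating fib(68).
N(68) = 1 (the initial call).
N(67) = 1 (only fib(68) calls it).
For 1 <= m <= 66: fib(m) is called by fib(m+1) and fib(m+2), so
  N(m) = N(m+1) + N(m+2).
fib(0) is called only by fib(2), so N(0) = N(2).
Walk down from m=68:
  N(68)=1, N(67)=1, N(66)=2, N(65)=3, N(64)=5, N(63)=8, N(62)=13, N(61)=21, N(60)=34, N(59)=55, N(58)=89, N(57)=144, N(56)=233, N(55)=377, N(54)=610, N(53)=987, N(52)=1597, N(51)=2584, N(50)=4181, N(49)=6765, N(48)=10946, N(47)=17711, N(46)=28657, N(45)=46368, N(44)=75025, N(43)=121393, N(42)=196418, N(41)=317811, N(40)=514229, N(39)=832040, N(38)=1346269, N(37)=2178309, N(36)=3524578, N(35)=5702887, N(34)=9227465, N(33)=14930352, N(32)=24157817, N(31)=39088169, N(30)=63245986, N(29)=102334155, N(28)=165580141, N(27)=267914296, N(26)=433494437, N(25)=701408733, N(24)=1134903170, N(23)=1836311903, N(22)=2971215073, N(21)=4807526976, N(20)=7778742049, N(19)=12586269025, N(18)=20365011074, N(17)=32951280099, N(16)=53316291173, N(15)=86267571272
N(15) = 86267571272


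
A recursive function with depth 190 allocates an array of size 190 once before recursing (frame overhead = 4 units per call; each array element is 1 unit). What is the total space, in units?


Array allocation: 190 units (allocated once)
Stack frames: 190 deep * 4 per frame = 760 units
Total = 190 + 760 = 950


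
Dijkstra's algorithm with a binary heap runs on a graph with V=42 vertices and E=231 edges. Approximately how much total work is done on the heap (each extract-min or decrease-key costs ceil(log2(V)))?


Dijkstra with a binary heap: each vertex is extracted once, each edge may relax once.
Each heap operation costs O(log V).
V + E = 42 + 231 = 273
ceil(log2(42)) = 6 (since 2^5 = 32 < 42 <= 64 = 2^6)
Total heap work = (V+E) * ceil(log2(V)) = 273 * 6 = 1638


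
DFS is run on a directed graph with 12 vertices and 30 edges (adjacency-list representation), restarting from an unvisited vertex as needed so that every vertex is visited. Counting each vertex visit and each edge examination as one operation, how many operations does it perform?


A full DFS traversal processes each vertex exactly once (push/pop on stack).
Each directed edge is examined once.
V = 12, E = 30
V + E = 42


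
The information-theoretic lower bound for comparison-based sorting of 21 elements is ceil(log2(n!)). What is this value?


A binary decision tree of height h has at most 2^h leaves and needs at least n! of them, so h >= ceil(log2(n!)).
Compute 21! as a running product:
  x2 = 2, x3 = 6, x4 = 24, x5 = 120
  x6 = 720, x7 = 5040, x8 = 40320, x9 = 362880
  x10 = 3628800, x11 = 39916800, x12 = 479001600, x13 = 6227020800
  x14 = 87178291200, x15 = 1307674368000, x16 = 20922789888000, x17 = 355687428096000
  x18 = 6402373705728000, x19 = 121645100408832000, x20 = 2432902008176640000, x21 = 51090942171709440000
21! = 51090942171709440000
Bracket between powers of 2:
  2^65 = 36893488147419103232 < 51090942171709440000 <= 73786976294838206464 = 2^66
So ceil(log2(21!)) = 66


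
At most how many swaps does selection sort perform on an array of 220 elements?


Each of the 219 passes places one element in its final position.
Pass 1: swap minimum into position 0
Pass 2: swap minimum of remaining into position 1
...
Pass 219: last two elements, one swap
Maximum swaps = 220 - 1 = 219


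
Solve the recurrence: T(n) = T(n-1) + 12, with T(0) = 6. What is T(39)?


Unrolling the recurrence:
T(39) = T(38) + 12
       = T(37) + 12 + 12
       = T(36) + 12*3
       ...
       = T(0) + 12*39
       = 6 + 468 = 474


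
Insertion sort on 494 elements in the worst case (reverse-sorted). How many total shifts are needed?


In the worst case (reverse-sorted), each element shifts past all previous:
  Element 1: 1 shifts
  Element 2: 2 shifts
  Element 3: 3 shifts
  Element 4: 4 shifts
  Element 5: 5 shifts
  ...
  Element 493: 493 shifts
Total = 1 + 2 + ... + 493
= 494*(494-1)/2 = 121771


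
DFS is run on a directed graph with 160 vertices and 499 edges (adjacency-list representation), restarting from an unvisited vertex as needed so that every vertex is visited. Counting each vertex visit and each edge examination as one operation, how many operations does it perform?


A full DFS traversal processes each vertex exactly once (push/pop on stack).
Each directed edge is examined once.
V = 160, E = 499
V + E = 659


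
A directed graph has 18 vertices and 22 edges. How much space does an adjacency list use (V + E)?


Adjacency list: one list head per vertex + one entry per edge
Vertex heads: 18
Edge entries: 22
Total = 18 + 22 = 40


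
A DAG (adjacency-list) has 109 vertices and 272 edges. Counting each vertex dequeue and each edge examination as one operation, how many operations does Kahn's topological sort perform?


V = 109 (vertex processing)
E = 272 (edge processing)
V + E = 109 + 272 = 381


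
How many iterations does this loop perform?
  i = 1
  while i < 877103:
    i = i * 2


The loop variable doubles each iteration:
i = 1 -> 2 -> 4 -> 8 -> 16 -> 32 -> 64 -> 128 -> 256 -> 512 -> 1024 -> 2048 -> 4096 -> 8192 -> 16384 -> 32768 -> 65536 -> 131072 -> 262144 -> 524288 -> 1048576 (stop, 1048576 >= 877103)
Number of doublings = ceil(log2(877103)) = 20


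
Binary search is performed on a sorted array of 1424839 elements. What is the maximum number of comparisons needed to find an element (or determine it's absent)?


Binary search halves the search space each comparison:
  Step 1: search space = 1424839 -> 712419
  Step 2: search space = 712419 -> 356209
  Step 3: search space = 356209 -> 178104
  Step 4: search space = 178104 -> 89052
  Step 5: search space = 89052 -> 44526
  Step 6: search space = 44526 -> 22263
  Step 7: search space = 22263 -> 11131
  Step 8: search space = 11131 -> 5565
  Step 9: search space = 5565 -> 2782
  Step 10: search space = 2782 -> 1391
  Step 11: search space = 1391 -> 695
  Step 12: search space = 695 -> 347
  Step 13: search space = 347 -> 173
  Step 14: search space = 173 -> 86
  Step 15: search space = 86 -> 43
  Step 16: search space = 43 -> 21
  Step 17: search space = 21 -> 10
  Step 18: search space = 10 -> 5
  Step 19: search space = 5 -> 2
  Step 20: search space = 2 -> 1
  Step 21: search space = 1 (final check)
Maximum comparisons = floor(log2(1424839)) + 1 = 20 + 1 = 21


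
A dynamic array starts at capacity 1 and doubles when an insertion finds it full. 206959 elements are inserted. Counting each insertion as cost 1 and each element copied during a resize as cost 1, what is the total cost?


n = 206959
Insertion costs: 206959
Resizes copy 1, 2, 4, ... up to the largest power of 2 that is <= n-1 = 206958, i.e. 131072.
Copy costs = 1 + 2 + 4 + 8 + 16 + 32 + 64 + 128 + 256 + 512 + 1024 + 2048 + 4096 + 8192 + 16384 + 32768 + 65536 + 131072 = 262143
Total = 206959 + 262143 = 469102


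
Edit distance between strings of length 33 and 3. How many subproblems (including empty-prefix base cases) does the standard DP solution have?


The table includes base cases (empty prefixes).
Rows: (m+1) = 34
Columns: (n+1) = 4
Total = 34 * 4 = 136


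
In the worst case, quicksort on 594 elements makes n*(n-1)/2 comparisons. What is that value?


Sum of comparisons per partition:
593 + 592 + ... + 1 + 0
= 594 * (594 - 1) / 2
= 594 * 593 / 2
= 176121


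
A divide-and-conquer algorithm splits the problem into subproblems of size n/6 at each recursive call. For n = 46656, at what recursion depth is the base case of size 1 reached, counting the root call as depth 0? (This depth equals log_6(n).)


At each depth, the problem size is divided by 6:
  Depth 0: problem size = 46656
  Depth 1: problem size = 7776
  Depth 2: problem size = 1296
  Depth 3: problem size = 216
  Depth 4: problem size = 36
  Depth 5: problem size = 6
  Depth 6: problem size = 1 (base case)
The base case is reached at depth log_6(46656) = 6 (the tree has 7 levels counting depth 0, but the depth asked for is 6).
Recursion depth = 6


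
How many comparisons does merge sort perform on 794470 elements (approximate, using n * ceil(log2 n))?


Recursion depth: ceil(log2(794470)) = 20
Each recursion level merges n = 794470 elements
Total = 794470 * 20 = 15889400


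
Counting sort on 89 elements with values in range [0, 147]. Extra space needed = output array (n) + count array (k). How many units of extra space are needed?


Output array size: 89 (to store sorted result)
Count array size: 148 (one slot per possible value, range 0 to 147)
Total extra space = 89 + 148 = 237


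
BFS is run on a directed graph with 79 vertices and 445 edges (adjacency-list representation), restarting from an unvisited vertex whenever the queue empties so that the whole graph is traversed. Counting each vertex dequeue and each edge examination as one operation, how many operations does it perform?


A full BFS traversal dequeues each vertex exactly once and examines each directed edge exactly once.
V = 79 (vertex processing cost)
E = 445 (edge examination cost)
Total operations proportional to V + E = 79 + 445 = 524


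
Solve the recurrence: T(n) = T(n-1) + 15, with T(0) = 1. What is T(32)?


Unrolling the recurrence:
T(32) = T(31) + 15
       = T(30) + 15 + 15
       = T(29) + 15*3
       ...
       = T(0) + 15*32
       = 1 + 480 = 481


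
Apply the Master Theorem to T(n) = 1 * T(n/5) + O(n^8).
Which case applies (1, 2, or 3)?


The Master Theorem: T(n) = a*T(n/b) + O(n^c)
  a = 1, b = 5, c = 8
log_b(a) = log_5(1) = 0
Compare b^c with a: 5^8 = 390625 > 1, so c > log_b(a).
Since c > log_b(a), Case 3 applies.
T(n) = O(n^8)
Master Theorem case = 3


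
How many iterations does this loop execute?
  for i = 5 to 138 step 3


The loop variable i takes values starting at 5 and increments by 3 each iteration.
Sequence: i = 5, 8, 11, 14, 17, 20, 23, 26, 29, ...
The upper bound 138 is inclusive, so the count is floor((last - first) / step) + 1:
floor((138 - 5) / 3) + 1 = floor(133/3) + 1 = 44 + 1 = 45


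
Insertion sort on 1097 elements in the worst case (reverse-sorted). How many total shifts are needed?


In the worst case (reverse-sorted), each element shifts past all previous:
  Element 1: 1 shifts
  Element 2: 2 shifts
  Element 3: 3 shifts
  Element 4: 4 shifts
  Element 5: 5 shifts
  ...
  Element 1096: 1096 shifts
Total = 1 + 2 + ... + 1096
= 1097*(1097-1)/2 = 601156


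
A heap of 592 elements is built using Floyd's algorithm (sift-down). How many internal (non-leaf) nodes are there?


Leaf nodes occupy roughly half the array.
Sift-down is called for each internal node, starting from the last one.
Internal nodes = floor(n/2) = floor(592/2) = 296


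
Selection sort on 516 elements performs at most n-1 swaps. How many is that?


Each of the 515 passes places one element in its final position.
Pass 1: swap minimum into position 0
Pass 2: swap minimum of remaining into position 1
...
Pass 515: last two elements, one swap
Maximum swaps = 516 - 1 = 515


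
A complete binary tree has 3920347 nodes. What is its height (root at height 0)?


In a complete binary tree, level k holds nodes 2^k .. 2^(k+1)-1 (1-indexed).
Height = floor(log2(n)) = floor(log2(3920347)) = 21
Check: 2^21 = 2097152 <= 3920347 < 4194304 = 2^22


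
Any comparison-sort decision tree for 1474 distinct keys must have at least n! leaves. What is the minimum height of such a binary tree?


A binary decision tree of height h has at most 2^h leaves and needs at least n! of them, so h >= ceil(log2(n!)).
1474! is far too large to multiply out, so use Stirling's series:
  ln(n!) ~ n ln n - n + (1/2) ln(2 pi n) + 1/(12n)  (error below 1/(360 n^3), negligible here)
  ln(1474) = 7.2957351
  n ln n = 1474 * 7.2957351 = 10753.9135
  (1/2) ln(2 pi * 1474) = (1/2) ln(9261.4151) = 4.5668
  1/(12*1474) = 0.0001
  ln(1474!) ~ 10753.9135 - 1474 + 4.5668 + 0.0001 = 9284.4804
Convert to base 2: log2(1474!) = 9284.4804 / ln 2 = 9284.4804 / 0.69314718 = 13394.6738
ceil(13394.6738) = 13395


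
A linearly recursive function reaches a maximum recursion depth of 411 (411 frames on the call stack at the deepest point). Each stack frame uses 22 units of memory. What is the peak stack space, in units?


Maximum recursion depth = 411 frames
Memory per frame = 22 units
Total stack space = depth * frame_size
= 411 * 22 = 9042


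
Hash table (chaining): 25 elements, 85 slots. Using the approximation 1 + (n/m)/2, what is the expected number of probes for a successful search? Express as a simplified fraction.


Computing expected probes:
alpha = 25/85
= 1 + alpha/2
= 1 + 25/(2*85)
= (2*85 + 25) / (2*85)
= 195/170 = 39/34


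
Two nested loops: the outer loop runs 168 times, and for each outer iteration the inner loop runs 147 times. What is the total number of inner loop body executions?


Outer loop: 168 iterations
Inner loop: 147 iterations per outer iteration
Total = 168 * 147 = 24696


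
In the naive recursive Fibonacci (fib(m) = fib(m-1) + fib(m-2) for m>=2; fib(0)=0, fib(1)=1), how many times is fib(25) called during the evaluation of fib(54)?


Let N(m) = number of times fib(m) is called while evaluating fib(54).
N(54) = 1 (the initial call).
N(53) = 1 (only fib(54) calls it).
For 1 <= m <= 52: fib(m) is called by fib(m+1) and fib(m+2), so
  N(m) = N(m+1) + N(m+2).
fib(0) is called only by fib(2), so N(0) = N(2).
Walk down from m=54:
  N(54)=1, N(53)=1, N(52)=2, N(51)=3, N(50)=5, N(49)=8, N(48)=13, N(47)=21, N(46)=34, N(45)=55, N(44)=89, N(43)=144, N(42)=233, N(41)=377, N(40)=610, N(39)=987, N(38)=1597, N(37)=2584, N(36)=4181, N(35)=6765, N(34)=10946, N(33)=17711, N(32)=28657, N(31)=46368, N(30)=75025, N(29)=121393, N(28)=196418, N(27)=317811, N(26)=514229, N(25)=832040
N(25) = 832040


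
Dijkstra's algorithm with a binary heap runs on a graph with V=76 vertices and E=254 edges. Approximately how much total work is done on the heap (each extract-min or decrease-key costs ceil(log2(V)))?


Dijkstra with a binary heap: each vertex is extracted once, each edge may relax once.
Each heap operation costs O(log V).
V + E = 76 + 254 = 330
ceil(log2(76)) = 7 (since 2^6 = 64 < 76 <= 128 = 2^7)
Total heap work = (V+E) * ceil(log2(V)) = 330 * 7 = 2310


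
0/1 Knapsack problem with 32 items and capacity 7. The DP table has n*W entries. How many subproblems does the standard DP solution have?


The DP table is indexed by (item, capacity).
Rows: 32 items
Columns: 7 capacity values (1 to W)
Total subproblems = 32 * 7 = 224


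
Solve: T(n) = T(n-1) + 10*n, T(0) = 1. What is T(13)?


Expanding the recurrence:
T(13) = T(12) + 10*13
       = T(11) + 10*12 + 10*13
       ...
       = T(0) + 10*(1 + 2 + ... + 13)
       = 1 + 10 * 13*14/2
       = 1 + 10 * 91
       = 1 + 910 = 911


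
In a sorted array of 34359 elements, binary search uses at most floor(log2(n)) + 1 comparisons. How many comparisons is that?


Halving sequence: 34359 -> 17179 -> 8589 -> 4294 -> 2147 -> 1073 -> 536 -> 268 -> 134 -> 67 -> 33 -> 16 -> 8 -> 4 -> 2 -> 1
Number of halvings = 15
Max comparisons = 15 + 1 = 16


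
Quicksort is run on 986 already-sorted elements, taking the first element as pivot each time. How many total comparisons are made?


Sum of comparisons per partition:
985 + 984 + ... + 1 + 0
= 986 * (986 - 1) / 2
= 986 * 985 / 2
= 485605


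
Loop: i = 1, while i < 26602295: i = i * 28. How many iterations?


i multiplies by 28 each step:
i = 1 -> 28 -> 784 -> 21952 -> 614656 -> 17210368 -> 481890304 (stop)
Iterations = ceil(log_28(26602295)) = 6


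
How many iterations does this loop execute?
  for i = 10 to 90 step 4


The loop variable i takes values starting at 10 and increments by 4 each iteration.
Sequence: i = 10, 14, 18, 22, 26, 30, 34, 38, 42, ...
The upper bound 90 is inclusive, so the count is floor((last - first) / step) + 1:
floor((90 - 10) / 4) + 1 = floor(80/4) + 1 = 20 + 1 = 21


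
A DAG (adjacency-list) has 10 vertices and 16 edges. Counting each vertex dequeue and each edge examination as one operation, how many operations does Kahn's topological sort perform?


V = 10 (vertex processing)
E = 16 (edge processing)
V + E = 10 + 16 = 26


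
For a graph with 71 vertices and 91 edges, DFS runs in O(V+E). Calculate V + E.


A full DFS traversal visits each vertex once and examines each edge once.
V = 71
E = 91
Sum = 71 + 91 = 162


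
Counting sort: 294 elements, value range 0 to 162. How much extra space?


n = 294 (output array)
k = 163 (count array for 163 distinct values)
Extra space = 294 + 163 = 457


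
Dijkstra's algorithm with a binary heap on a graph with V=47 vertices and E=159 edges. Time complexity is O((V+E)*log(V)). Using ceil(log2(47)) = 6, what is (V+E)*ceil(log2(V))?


Dijkstra with a binary heap: each vertex is extracted once, each edge may relax once.
Each heap operation costs O(log V).
V + E = 47 + 159 = 206
ceil(log2(47)) = 6 (since 2^5 = 32 < 47 <= 64 = 2^6)
Total heap work = (V+E) * ceil(log2(V)) = 206 * 6 = 1236


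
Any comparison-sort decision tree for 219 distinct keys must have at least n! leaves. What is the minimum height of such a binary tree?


A binary decision tree of height h has at most 2^h leaves and needs at least n! of them, so h >= ceil(log2(n!)).
219! is far too large to multiply out, so use Stirling's series:
  ln(n!) ~ n ln n - n + (1/2) ln(2 pi n) + 1/(12n)  (error below 1/(360 n^3), negligible here)
  ln(219) = 5.3890717
  n ln n = 219 * 5.3890717 = 1180.2067
  (1/2) ln(2 pi * 219) = (1/2) ln(1376.0176) = 3.6135
  1/(12*219) = 0.0004
  ln(219!) ~ 1180.2067 - 219 + 3.6135 + 0.0004 = 964.8206
Convert to base 2: log2(219!) = 964.8206 / ln 2 = 964.8206 / 0.69314718 = 1391.9419
ceil(1391.9419) = 1392


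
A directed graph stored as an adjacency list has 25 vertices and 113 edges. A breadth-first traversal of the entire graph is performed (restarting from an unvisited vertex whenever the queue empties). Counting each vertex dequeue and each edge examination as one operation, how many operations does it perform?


A full BFS traversal dequeues each vertex once and examines each edge once.
Vertex visits: 25
Edge visits: 113
V + E = 25 + 113 = 138


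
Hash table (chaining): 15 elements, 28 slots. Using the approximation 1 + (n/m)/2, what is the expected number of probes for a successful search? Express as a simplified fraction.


Computing expected probes:
alpha = 15/28
= 1 + alpha/2
= 1 + 15/(2*28)
= (2*28 + 15) / (2*28)
= 71/56


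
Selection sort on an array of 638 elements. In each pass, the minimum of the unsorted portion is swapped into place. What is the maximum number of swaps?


Selection sort performs one swap per pass:
  Pass 1: find min in positions 0 to 637, swap with position 0
  Pass 2: find min in positions 1 to 637, swap with position 1
  Pass 3: find min in positions 2 to 637, swap with position 2
  Pass 4: find min in positions 3 to 637, swap with position 3
  Pass 5: find min in positions 4 to 637, swap with position 4
  ... (632 more passes)
Total passes (and swaps) = n - 1 = 638 - 1 = 637


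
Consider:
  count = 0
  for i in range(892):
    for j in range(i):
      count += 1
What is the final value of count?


For each i, the inner loop runs i times:
  i=0: inner runs 0 times
  i=1: inner runs 1 time
  i=2: inner runs 2 times
  i=3: inner runs 3 times
  i=4: inner runs 4 times
  i=5: inner runs 5 times
  i=6: inner runs 6 times
  i=7: inner runs 7 times
  ...
Total = 0 + 1 + 2 + ... + 891 = 892*(892-1)/2 = 397386


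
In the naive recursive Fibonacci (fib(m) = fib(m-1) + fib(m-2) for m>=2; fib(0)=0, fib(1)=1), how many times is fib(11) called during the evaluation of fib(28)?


Let N(m) = number of times fib(m) is called while evaluating fib(28).
N(28) = 1 (the initial call).
N(27) = 1 (only fib(28) calls it).
For 1 <= m <= 26: fib(m) is called by fib(m+1) and fib(m+2), so
  N(m) = N(m+1) + N(m+2).
fib(0) is called only by fib(2), so N(0) = N(2).
Walk down from m=28:
  N(28)=1, N(27)=1, N(26)=2, N(25)=3, N(24)=5, N(23)=8, N(22)=13, N(21)=21, N(20)=34, N(19)=55, N(18)=89, N(17)=144, N(16)=233, N(15)=377, N(14)=610, N(13)=987, N(12)=1597, N(11)=2584
N(11) = 2584


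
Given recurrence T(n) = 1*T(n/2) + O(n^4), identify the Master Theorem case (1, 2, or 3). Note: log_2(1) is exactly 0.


Master Theorem parameters: a=1, b=2, c=4
log_b(a) = 0
Compare b^c with a: 2^4 = 16 > 1, so c > log_b(a).
Comparing c=4 vs log_b(a)=0:
4 > 0 => Case 3
Result: T(n) = O(n^4)
Master Theorem case = 3


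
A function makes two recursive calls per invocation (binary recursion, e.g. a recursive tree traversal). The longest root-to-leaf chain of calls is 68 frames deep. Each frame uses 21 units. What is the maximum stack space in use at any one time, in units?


Binary recursion: the two calls run one after the other, so only one root-to-leaf chain of frames is on the stack at a time.
Maximum depth (longest chain) = 68 frames
Each frame = 21 units
Max stack space = 68 * 21 = 1428


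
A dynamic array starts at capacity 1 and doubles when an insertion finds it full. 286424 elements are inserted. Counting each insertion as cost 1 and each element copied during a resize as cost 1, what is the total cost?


n = 286424
Insertion costs: 286424
Resizes copy 1, 2, 4, ... up to the largest power of 2 that is <= n-1 = 286423, i.e. 262144.
Copy costs = 1 + 2 + 4 + 8 + 16 + 32 + 64 + 128 + 256 + 512 + 1024 + 2048 + 4096 + 8192 + 16384 + 32768 + 65536 + 131072 + 262144 = 524287
Total = 286424 + 524287 = 810711


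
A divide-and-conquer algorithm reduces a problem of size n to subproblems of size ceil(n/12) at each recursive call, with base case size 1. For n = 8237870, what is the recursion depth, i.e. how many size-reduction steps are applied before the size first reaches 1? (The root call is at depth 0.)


Each step divides the size by 12 (rounding up); after k steps the size is ceil(n/12^k), which equals 1 exactly when 12^k >= n.
So the depth is the smallest k with 12^k >= 8237870, i.e. ceil(log_12(8237870)).
12^6 = 2985984 < 8237870 <= 35831808 = 12^7
Recursion depth = 7


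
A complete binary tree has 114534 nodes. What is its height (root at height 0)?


In a complete binary tree, level k holds nodes 2^k .. 2^(k+1)-1 (1-indexed).
Height = floor(log2(n)) = floor(log2(114534)) = 16
Check: 2^16 = 65536 <= 114534 < 131072 = 2^17
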